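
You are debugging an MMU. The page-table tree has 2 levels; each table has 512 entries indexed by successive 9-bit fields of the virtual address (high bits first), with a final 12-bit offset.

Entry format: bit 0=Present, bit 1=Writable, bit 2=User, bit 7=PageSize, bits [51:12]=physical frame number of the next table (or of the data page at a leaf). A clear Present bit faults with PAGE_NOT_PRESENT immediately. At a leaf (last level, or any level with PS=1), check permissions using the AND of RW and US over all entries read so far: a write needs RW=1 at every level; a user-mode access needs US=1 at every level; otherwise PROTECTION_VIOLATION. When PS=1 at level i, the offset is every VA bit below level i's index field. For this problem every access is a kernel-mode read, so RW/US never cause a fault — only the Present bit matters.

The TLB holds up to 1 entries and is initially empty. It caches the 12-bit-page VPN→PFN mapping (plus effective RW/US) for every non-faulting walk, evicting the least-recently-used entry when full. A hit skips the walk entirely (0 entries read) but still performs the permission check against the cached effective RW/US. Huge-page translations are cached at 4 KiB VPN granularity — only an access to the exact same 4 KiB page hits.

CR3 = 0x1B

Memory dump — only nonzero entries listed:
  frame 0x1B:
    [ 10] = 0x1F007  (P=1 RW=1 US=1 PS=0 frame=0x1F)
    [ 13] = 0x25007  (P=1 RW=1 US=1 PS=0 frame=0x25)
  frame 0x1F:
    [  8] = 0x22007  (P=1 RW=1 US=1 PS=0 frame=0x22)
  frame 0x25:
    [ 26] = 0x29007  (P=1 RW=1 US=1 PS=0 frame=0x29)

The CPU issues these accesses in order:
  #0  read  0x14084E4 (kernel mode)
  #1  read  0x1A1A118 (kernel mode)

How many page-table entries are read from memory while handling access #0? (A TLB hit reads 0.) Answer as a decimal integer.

Per-access translation:
#0 VA=0x14084E4 (r,kernel):
  L0: frame=0x1B idx=10 entry=0x1F007 [P=1 RW=1 US=1 PS=0]
  L1: frame=0x1F idx=8 entry=0x22007 [P=1 RW=1 US=1 PS=0]
  ✓ 0x224E4  — 2 lookups
#1 VA=0x1A1A118 (r,kernel):
  L0: frame=0x1B idx=13 entry=0x25007 [P=1 RW=1 US=1 PS=0]
  L1: frame=0x25 idx=26 entry=0x29007 [P=1 RW=1 US=1 PS=0]
  ✓ 0x29118  — 2 lookups

Entries read for #0: 2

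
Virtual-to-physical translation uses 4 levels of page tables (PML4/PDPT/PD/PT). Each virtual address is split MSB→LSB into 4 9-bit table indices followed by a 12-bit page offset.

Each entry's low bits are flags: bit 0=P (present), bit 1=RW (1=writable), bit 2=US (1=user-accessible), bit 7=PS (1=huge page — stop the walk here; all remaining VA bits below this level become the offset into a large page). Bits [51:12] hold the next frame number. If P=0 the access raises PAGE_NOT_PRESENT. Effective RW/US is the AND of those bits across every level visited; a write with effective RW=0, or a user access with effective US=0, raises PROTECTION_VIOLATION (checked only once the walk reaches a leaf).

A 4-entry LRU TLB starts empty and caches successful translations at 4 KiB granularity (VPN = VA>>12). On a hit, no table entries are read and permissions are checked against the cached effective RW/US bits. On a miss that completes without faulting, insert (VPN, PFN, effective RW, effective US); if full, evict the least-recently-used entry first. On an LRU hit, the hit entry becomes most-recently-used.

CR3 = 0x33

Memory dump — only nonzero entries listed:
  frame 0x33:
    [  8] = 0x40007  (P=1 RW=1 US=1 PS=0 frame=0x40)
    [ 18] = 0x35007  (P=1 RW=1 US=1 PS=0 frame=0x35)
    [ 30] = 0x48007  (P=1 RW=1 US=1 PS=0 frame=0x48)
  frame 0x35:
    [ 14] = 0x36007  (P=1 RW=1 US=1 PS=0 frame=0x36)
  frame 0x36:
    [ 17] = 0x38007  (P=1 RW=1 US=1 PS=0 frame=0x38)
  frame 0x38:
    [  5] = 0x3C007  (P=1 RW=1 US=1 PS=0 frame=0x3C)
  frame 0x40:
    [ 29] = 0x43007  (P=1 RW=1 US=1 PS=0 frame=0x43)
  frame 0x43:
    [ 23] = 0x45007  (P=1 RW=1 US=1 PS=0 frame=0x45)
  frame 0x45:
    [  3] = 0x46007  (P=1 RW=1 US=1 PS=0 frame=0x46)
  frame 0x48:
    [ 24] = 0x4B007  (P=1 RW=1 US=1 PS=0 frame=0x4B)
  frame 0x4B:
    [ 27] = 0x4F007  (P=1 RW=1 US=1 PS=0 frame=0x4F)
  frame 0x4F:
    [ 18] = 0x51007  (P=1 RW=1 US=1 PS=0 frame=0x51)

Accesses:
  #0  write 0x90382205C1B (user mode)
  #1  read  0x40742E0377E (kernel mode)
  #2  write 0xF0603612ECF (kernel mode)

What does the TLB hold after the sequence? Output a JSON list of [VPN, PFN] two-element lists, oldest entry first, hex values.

Walk each access:
#0 VA=0x90382205C1B (w,user):
  L0: frame=0x33 idx=18 entry=0x35007 [P=1 RW=1 US=1 PS=0]
  L1: frame=0x35 idx=14 entry=0x36007 [P=1 RW=1 US=1 PS=0]
  L2: frame=0x36 idx=17 entry=0x38007 [P=1 RW=1 US=1 PS=0]
  L3: frame=0x38 idx=5 entry=0x3C007 [P=1 RW=1 US=1 PS=0]
  ⇒ phys 0x3CC1B  [4 reads]
#1 VA=0x40742E0377E (r,kernel):
  L0: frame=0x33 idx=8 entry=0x40007 [P=1 RW=1 US=1 PS=0]
  L1: frame=0x40 idx=29 entry=0x43007 [P=1 RW=1 US=1 PS=0]
  L2: frame=0x43 idx=23 entry=0x45007 [P=1 RW=1 US=1 PS=0]
  L3: frame=0x45 idx=3 entry=0x46007 [P=1 RW=1 US=1 PS=0]
  ⇒ phys 0x4677E  [4 reads]
#2 VA=0xF0603612ECF (w,kernel):
  L0: frame=0x33 idx=30 entry=0x48007 [P=1 RW=1 US=1 PS=0]
  L1: frame=0x48 idx=24 entry=0x4B007 [P=1 RW=1 US=1 PS=0]
  L2: frame=0x4B idx=27 entry=0x4F007 [P=1 RW=1 US=1 PS=0]
  L3: frame=0x4F idx=18 entry=0x51007 [P=1 RW=1 US=1 PS=0]
  ⇒ phys 0x51ECF  [4 reads]

TLB: [["0x90382205", "0x3C"], ["0x40742E03", "0x46"], ["0xF0603612", "0x51"]]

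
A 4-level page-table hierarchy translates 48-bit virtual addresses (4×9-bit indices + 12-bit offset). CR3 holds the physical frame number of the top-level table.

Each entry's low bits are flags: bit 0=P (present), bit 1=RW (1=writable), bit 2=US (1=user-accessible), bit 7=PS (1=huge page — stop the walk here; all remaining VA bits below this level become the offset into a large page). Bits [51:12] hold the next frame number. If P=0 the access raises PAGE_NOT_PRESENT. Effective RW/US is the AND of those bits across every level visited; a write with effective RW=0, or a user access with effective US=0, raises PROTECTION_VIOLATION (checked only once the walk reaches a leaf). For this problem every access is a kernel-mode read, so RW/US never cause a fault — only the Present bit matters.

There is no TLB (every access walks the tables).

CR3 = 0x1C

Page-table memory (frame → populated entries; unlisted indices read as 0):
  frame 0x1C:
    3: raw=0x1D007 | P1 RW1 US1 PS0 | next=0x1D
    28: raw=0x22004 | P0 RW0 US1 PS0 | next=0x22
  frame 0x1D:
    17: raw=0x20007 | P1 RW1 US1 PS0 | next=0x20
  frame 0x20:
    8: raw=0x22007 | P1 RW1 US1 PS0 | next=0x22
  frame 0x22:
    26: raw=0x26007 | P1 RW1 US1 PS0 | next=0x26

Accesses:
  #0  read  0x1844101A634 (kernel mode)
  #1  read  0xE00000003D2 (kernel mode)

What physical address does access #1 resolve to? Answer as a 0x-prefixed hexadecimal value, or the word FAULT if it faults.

Per-access translation:
#0 VA=0x1844101A634 (r,kernel):
  L0 @0x1C[3] → 0x1D007  P=1,RW=1,US=1,PS=0
  L1 @0x1D[17] → 0x20007  P=1,RW=1,US=1,PS=0
  L2 @0x20[8] → 0x22007  P=1,RW=1,US=1,PS=0
  L3 @0x22[26] → 0x26007  P=1,RW=1,US=1,PS=0
  ⇒ phys 0x26634  [4 reads]
#1 VA=0xE00000003D2 (r,kernel):
  L0 @0x1C[28] → 0x22004  P=0,RW=0,US=1,PS=0
  ✗ PAGE_NOT_PRESENT  [1 reads]

Access #1 PA: FAULT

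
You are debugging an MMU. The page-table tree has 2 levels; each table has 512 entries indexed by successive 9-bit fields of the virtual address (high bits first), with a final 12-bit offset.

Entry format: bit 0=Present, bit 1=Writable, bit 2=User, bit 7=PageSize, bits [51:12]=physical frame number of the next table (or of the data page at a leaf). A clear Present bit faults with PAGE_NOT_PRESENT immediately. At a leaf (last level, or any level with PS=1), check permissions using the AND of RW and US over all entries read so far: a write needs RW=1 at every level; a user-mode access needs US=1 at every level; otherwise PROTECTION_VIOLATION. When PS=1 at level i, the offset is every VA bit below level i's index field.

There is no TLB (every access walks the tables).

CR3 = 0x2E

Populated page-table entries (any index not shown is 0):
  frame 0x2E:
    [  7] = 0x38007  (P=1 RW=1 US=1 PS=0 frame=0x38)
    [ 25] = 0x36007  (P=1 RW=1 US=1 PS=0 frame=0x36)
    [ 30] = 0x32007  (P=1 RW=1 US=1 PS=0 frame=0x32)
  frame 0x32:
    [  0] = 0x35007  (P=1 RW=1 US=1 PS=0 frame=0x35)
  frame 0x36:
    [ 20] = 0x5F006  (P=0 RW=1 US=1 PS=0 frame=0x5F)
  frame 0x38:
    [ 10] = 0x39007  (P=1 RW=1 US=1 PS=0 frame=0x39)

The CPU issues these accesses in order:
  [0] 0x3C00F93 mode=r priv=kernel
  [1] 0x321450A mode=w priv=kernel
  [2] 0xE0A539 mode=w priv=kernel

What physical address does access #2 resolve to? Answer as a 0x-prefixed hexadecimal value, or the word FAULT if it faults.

Walk each access:
#0 VA=0x3C00F93 (r,kernel):
  lvl0: tbl 0x2E, slot 30 ⇒ 0x32007 (P1/RW1/US1/PS0)
  lvl1: tbl 0x32, slot 0 ⇒ 0x35007 (P1/RW1/US1/PS0)
  → PA=0x35F93  (2 entries read)
#1 VA=0x321450A (w,kernel):
  lvl0: tbl 0x2E, slot 25 ⇒ 0x36007 (P1/RW1/US1/PS0)
  lvl1: tbl 0x36, slot 20 ⇒ 0x5F006 (P0/RW1/US1/PS0)
  → PAGE_NOT_PRESENT  (2 entries read)
#2 VA=0xE0A539 (w,kernel):
  lvl0: tbl 0x2E, slot 7 ⇒ 0x38007 (P1/RW1/US1/PS0)
  lvl1: tbl 0x38, slot 10 ⇒ 0x39007 (P1/RW1/US1/PS0)
  → PA=0x39539  (2 entries read)

Access #2 PA: 0x39539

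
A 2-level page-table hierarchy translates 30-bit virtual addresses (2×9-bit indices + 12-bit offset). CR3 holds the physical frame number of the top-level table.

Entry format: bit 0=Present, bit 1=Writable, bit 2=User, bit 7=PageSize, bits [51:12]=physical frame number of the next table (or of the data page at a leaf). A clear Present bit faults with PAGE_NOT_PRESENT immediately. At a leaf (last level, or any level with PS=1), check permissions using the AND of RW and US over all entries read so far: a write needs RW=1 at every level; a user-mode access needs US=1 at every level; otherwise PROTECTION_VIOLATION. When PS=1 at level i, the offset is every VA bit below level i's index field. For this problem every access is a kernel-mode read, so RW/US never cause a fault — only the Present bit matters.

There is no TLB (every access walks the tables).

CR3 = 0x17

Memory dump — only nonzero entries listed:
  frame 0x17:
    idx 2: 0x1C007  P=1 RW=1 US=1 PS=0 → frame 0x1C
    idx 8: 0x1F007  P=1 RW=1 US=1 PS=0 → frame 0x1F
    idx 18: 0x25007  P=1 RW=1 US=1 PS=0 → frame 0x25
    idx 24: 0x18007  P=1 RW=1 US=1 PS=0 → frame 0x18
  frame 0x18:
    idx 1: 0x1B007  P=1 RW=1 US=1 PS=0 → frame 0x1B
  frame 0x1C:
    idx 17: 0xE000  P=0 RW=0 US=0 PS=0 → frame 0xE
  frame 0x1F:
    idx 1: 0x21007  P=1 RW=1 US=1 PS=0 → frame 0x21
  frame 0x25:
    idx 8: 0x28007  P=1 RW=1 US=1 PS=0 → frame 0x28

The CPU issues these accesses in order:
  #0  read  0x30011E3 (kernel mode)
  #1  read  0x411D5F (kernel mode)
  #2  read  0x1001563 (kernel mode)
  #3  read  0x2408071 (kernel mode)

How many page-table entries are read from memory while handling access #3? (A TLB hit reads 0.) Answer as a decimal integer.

Per-access translation:
#0 VA=0x30011E3 (r,kernel):
  [0] read 0x17 idx=24: raw=0x18007 flags P=1 W=1 U=1 S=0
  [1] read 0x18 idx=1: raw=0x1B007 flags P=1 W=1 U=1 S=0
  → PA=0x1B1E3  (2 entries read)
#1 VA=0x411D5F (r,kernel):
  [0] read 0x17 idx=2: raw=0x1C007 flags P=1 W=1 U=1 S=0
  [1] read 0x1C idx=17: raw=0xE000 flags P=0 W=0 U=0 S=0
  ✗ PAGE_NOT_PRESENT  [2 reads]
#2 VA=0x1001563 (r,kernel):
  [0] read 0x17 idx=8: raw=0x1F007 flags P=1 W=1 U=1 S=0
  [1] read 0x1F idx=1: raw=0x21007 flags P=1 W=1 U=1 S=0
  → PA=0x21563  (2 entries read)
#3 VA=0x2408071 (r,kernel):
  [0] read 0x17 idx=18: raw=0x25007 flags P=1 W=1 U=1 S=0
  [1] read 0x25 idx=8: raw=0x28007 flags P=1 W=1 U=1 S=0
  → PA=0x28071  (2 entries read)

Entries read for #3: 2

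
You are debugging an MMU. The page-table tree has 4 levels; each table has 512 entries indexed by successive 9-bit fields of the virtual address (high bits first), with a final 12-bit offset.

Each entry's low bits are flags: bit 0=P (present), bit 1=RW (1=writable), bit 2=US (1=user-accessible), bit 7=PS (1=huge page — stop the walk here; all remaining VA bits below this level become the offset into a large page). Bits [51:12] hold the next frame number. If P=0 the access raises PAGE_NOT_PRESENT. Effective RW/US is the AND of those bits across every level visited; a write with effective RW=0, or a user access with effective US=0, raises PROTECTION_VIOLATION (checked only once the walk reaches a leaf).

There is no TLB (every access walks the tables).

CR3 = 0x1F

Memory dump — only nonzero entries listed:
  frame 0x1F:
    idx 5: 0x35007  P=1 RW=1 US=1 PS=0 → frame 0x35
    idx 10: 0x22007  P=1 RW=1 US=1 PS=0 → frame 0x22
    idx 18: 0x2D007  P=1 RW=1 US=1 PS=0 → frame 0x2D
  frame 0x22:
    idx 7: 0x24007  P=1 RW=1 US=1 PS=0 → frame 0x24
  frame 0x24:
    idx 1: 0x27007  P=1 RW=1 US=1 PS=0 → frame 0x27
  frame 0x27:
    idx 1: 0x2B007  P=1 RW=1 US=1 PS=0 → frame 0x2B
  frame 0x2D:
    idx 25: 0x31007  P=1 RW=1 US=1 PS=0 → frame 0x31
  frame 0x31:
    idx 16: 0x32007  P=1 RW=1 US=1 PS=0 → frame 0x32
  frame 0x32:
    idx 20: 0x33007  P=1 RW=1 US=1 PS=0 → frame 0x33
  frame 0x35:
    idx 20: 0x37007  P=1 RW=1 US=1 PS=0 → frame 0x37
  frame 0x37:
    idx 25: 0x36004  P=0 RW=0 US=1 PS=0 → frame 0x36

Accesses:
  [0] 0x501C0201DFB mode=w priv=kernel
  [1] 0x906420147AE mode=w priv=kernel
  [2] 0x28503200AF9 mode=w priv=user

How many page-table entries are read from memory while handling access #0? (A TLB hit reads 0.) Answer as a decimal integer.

Walk each access:
#0 VA=0x501C0201DFB (w,kernel):
  L0 @0x1F[10] → 0x22007  P=1,RW=1,US=1,PS=0
  L1 @0x22[7] → 0x24007  P=1,RW=1,US=1,PS=0
  L2 @0x24[1] → 0x27007  P=1,RW=1,US=1,PS=0
  L3 @0x27[1] → 0x2B007  P=1,RW=1,US=1,PS=0
  ✓ 0x2BDFB  — 4 lookups
#1 VA=0x906420147AE (w,kernel):
  L0 @0x1F[18] → 0x2D007  P=1,RW=1,US=1,PS=0
  L1 @0x2D[25] → 0x31007  P=1,RW=1,US=1,PS=0
  L2 @0x31[16] → 0x32007  P=1,RW=1,US=1,PS=0
  L3 @0x32[20] → 0x33007  P=1,RW=1,US=1,PS=0
  ✓ 0x337AE  — 4 lookups
#2 VA=0x28503200AF9 (w,user):
  L0 @0x1F[5] → 0x35007  P=1,RW=1,US=1,PS=0
  L1 @0x35[20] → 0x37007  P=1,RW=1,US=1,PS=0
  L2 @0x37[25] → 0x36004  P=0,RW=0,US=1,PS=0
  ⇒ fault: PAGE_NOT_PRESENT  — 3 lookups

Entries read for #0: 4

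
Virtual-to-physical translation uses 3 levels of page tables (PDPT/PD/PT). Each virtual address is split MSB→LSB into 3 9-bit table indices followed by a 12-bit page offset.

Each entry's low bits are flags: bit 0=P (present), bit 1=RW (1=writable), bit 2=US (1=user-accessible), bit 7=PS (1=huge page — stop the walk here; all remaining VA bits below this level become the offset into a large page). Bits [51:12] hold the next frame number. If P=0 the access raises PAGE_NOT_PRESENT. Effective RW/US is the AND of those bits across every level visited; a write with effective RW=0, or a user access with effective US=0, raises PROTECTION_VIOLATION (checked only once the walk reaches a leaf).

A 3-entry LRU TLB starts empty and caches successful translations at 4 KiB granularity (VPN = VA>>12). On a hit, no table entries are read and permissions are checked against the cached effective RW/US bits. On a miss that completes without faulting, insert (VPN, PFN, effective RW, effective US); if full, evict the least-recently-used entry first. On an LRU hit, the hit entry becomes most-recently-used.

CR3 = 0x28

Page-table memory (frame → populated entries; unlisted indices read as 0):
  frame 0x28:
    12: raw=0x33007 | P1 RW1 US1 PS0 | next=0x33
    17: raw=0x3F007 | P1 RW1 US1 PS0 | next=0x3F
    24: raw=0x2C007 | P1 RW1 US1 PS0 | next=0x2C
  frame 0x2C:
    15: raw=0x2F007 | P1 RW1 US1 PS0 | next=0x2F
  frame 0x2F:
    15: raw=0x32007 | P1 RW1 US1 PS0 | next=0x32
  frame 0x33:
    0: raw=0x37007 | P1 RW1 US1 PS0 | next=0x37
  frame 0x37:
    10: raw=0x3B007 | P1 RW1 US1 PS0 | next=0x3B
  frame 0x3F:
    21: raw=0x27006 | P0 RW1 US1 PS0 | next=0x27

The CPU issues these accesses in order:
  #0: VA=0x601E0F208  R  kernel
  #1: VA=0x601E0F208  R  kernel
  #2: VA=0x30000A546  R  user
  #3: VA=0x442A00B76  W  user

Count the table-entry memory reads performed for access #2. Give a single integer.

Per-access translation:
#0 VA=0x601E0F208 (r,kernel):
  lvl0: tbl 0x28, slot 24 ⇒ 0x2C007 (P1/RW1/US1/PS0)
  lvl1: tbl 0x2C, slot 15 ⇒ 0x2F007 (P1/RW1/US1/PS0)
  lvl2: tbl 0x2F, slot 15 ⇒ 0x32007 (P1/RW1/US1/PS0)
  ⇒ phys 0x32208  [3 reads]
#1 VA=0x601E0F208 (r,kernel):
  TLB hit vpn=0x601E0F → PA=0x32208
#2 VA=0x30000A546 (r,user):
  lvl0: tbl 0x28, slot 12 ⇒ 0x33007 (P1/RW1/US1/PS0)
  lvl1: tbl 0x33, slot 0 ⇒ 0x37007 (P1/RW1/US1/PS0)
  lvl2: tbl 0x37, slot 10 ⇒ 0x3B007 (P1/RW1/US1/PS0)
  ⇒ phys 0x3B546  [3 reads]
#3 VA=0x442A00B76 (w,user):
  lvl0: tbl 0x28, slot 17 ⇒ 0x3F007 (P1/RW1/US1/PS0)
  lvl1: tbl 0x3F, slot 21 ⇒ 0x27006 (P0/RW1/US1/PS0)
  ⇒ fault: PAGE_NOT_PRESENT  — 2 lookups

Entries read for #2: 3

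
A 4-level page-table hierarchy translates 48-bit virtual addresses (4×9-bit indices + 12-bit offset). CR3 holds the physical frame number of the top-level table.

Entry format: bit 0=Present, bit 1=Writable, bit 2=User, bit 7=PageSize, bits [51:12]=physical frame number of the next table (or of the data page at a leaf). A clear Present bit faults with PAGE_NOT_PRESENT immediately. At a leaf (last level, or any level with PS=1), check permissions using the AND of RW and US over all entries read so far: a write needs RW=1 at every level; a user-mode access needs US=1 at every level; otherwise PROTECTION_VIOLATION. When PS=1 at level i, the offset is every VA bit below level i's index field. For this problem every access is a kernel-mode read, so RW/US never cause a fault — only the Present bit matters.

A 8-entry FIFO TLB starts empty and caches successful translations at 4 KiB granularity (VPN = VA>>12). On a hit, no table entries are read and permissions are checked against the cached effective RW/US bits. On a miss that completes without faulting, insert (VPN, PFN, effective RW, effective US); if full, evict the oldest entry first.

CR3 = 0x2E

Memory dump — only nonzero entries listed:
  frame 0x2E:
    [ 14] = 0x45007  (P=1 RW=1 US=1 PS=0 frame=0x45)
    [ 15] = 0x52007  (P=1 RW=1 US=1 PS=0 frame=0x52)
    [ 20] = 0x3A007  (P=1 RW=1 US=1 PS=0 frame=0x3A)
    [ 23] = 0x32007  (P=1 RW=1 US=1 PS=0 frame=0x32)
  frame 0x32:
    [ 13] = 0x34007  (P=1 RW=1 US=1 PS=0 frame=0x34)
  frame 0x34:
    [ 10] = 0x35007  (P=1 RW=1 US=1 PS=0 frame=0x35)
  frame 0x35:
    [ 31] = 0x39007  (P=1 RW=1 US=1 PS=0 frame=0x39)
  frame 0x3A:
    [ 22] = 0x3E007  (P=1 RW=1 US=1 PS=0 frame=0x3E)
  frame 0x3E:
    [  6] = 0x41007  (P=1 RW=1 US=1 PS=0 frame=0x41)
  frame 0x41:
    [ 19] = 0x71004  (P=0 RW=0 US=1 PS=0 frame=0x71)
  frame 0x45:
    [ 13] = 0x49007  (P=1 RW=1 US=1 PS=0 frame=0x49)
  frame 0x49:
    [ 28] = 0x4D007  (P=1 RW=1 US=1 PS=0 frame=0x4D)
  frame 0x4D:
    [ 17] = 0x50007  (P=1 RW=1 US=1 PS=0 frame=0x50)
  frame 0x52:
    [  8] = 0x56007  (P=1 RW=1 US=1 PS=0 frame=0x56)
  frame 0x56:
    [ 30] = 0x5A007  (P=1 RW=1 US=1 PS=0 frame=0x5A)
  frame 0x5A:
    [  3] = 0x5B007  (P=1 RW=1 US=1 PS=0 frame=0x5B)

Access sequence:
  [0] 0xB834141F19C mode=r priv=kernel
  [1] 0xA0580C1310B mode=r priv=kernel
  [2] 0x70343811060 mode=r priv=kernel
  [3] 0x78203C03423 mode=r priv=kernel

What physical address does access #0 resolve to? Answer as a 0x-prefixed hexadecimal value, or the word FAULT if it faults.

Trace:
#0 VA=0xB834141F19C (r,kernel):
  L0 @0x2E[23] → 0x32007  P=1,RW=1,US=1,PS=0
  L1 @0x32[13] → 0x34007  P=1,RW=1,US=1,PS=0
  L2 @0x34[10] → 0x35007  P=1,RW=1,US=1,PS=0
  L3 @0x35[31] → 0x39007  P=1,RW=1,US=1,PS=0
  → PA=0x3919C  (4 entries read)
#1 VA=0xA0580C1310B (r,kernel):
  L0 @0x2E[20] → 0x3A007  P=1,RW=1,US=1,PS=0
  L1 @0x3A[22] → 0x3E007  P=1,RW=1,US=1,PS=0
  L2 @0x3E[6] → 0x41007  P=1,RW=1,US=1,PS=0
  L3 @0x41[19] → 0x71004  P=0,RW=0,US=1,PS=0
  ✗ PAGE_NOT_PRESENT  [4 reads]
#2 VA=0x70343811060 (r,kernel):
  L0 @0x2E[14] → 0x45007  P=1,RW=1,US=1,PS=0
  L1 @0x45[13] → 0x49007  P=1,RW=1,US=1,PS=0
  L2 @0x49[28] → 0x4D007  P=1,RW=1,US=1,PS=0
  L3 @0x4D[17] → 0x50007  P=1,RW=1,US=1,PS=0
  → PA=0x50060  (4 entries read)
#3 VA=0x78203C03423 (r,kernel):
  L0 @0x2E[15] → 0x52007  P=1,RW=1,US=1,PS=0
  L1 @0x52[8] → 0x56007  P=1,RW=1,US=1,PS=0
  L2 @0x56[30] → 0x5A007  P=1,RW=1,US=1,PS=0
  L3 @0x5A[3] → 0x5B007  P=1,RW=1,US=1,PS=0
  → PA=0x5B423  (4 entries read)

Access #0 PA: 0x3919C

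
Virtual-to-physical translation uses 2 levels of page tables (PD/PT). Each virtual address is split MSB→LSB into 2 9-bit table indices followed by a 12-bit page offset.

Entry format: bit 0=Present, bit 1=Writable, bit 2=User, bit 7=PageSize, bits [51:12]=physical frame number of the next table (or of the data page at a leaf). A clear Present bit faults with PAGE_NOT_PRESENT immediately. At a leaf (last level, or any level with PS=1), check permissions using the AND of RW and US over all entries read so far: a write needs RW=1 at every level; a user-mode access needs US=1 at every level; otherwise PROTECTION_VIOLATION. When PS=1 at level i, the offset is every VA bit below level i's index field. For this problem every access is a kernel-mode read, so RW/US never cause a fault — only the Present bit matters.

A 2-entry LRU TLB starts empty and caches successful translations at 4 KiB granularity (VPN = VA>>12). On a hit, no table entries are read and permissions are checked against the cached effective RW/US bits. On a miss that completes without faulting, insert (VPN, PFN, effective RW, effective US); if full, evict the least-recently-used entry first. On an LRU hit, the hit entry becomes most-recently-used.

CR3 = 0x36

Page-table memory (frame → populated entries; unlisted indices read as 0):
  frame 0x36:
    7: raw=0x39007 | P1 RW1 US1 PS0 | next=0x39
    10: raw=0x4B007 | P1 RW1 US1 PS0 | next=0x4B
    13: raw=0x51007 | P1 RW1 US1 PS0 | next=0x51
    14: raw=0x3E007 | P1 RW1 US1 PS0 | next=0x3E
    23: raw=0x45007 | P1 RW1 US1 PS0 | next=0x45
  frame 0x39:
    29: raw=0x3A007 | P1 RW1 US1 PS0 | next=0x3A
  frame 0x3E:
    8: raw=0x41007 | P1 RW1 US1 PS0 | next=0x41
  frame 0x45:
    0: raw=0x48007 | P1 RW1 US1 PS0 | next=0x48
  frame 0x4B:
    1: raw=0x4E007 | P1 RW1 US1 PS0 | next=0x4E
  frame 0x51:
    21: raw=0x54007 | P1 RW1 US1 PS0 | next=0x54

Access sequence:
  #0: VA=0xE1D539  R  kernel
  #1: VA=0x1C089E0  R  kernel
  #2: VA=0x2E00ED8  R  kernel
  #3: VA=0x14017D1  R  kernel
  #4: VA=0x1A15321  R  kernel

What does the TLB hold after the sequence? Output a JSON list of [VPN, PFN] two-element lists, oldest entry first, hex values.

Walk each access:
#0 VA=0xE1D539 (r,kernel):
  L0: frame=0x36 idx=7 entry=0x39007 [P=1 RW=1 US=1 PS=0]
  L1: frame=0x39 idx=29 entry=0x3A007 [P=1 RW=1 US=1 PS=0]
  ✓ 0x3A539  — 2 lookups
#1 VA=0x1C089E0 (r,kernel):
  L0: frame=0x36 idx=14 entry=0x3E007 [P=1 RW=1 US=1 PS=0]
  L1: frame=0x3E idx=8 entry=0x41007 [P=1 RW=1 US=1 PS=0]
  ✓ 0x419E0  — 2 lookups
#2 VA=0x2E00ED8 (r,kernel):
  L0: frame=0x36 idx=23 entry=0x45007 [P=1 RW=1 US=1 PS=0]
  L1: frame=0x45 idx=0 entry=0x48007 [P=1 RW=1 US=1 PS=0]
  ✓ 0x48ED8  — 2 lookups
#3 VA=0x14017D1 (r,kernel):
  L0: frame=0x36 idx=10 entry=0x4B007 [P=1 RW=1 US=1 PS=0]
  L1: frame=0x4B idx=1 entry=0x4E007 [P=1 RW=1 US=1 PS=0]
  ✓ 0x4E7D1  — 2 lookups
#4 VA=0x1A15321 (r,kernel):
  L0: frame=0x36 idx=13 entry=0x51007 [P=1 RW=1 US=1 PS=0]
  L1: frame=0x51 idx=21 entry=0x54007 [P=1 RW=1 US=1 PS=0]
  ✓ 0x54321  — 2 lookups

TLB: [["0x1401", "0x4E"], ["0x1A15", "0x54"]]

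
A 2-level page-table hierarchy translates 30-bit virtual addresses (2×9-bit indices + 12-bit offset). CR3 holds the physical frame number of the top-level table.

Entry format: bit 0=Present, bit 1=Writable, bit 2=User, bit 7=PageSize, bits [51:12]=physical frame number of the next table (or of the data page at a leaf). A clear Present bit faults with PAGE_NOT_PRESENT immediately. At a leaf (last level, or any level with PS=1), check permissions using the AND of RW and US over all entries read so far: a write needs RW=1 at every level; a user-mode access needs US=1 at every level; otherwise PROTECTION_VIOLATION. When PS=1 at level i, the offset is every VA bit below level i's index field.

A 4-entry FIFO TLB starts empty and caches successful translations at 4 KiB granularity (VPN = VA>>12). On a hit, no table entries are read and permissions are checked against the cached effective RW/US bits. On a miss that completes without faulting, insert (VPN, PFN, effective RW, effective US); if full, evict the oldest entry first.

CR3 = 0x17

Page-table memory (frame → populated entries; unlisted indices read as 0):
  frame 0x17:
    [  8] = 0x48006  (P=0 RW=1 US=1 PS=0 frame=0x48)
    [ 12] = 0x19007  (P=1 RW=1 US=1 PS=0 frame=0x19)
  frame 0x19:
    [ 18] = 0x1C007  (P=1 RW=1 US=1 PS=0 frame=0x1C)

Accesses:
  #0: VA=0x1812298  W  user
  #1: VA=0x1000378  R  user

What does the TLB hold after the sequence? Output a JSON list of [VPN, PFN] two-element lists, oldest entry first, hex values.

Walk each access:
#0 VA=0x1812298 (w,user):
  L0: frame=0x17 idx=12 entry=0x19007 [P=1 RW=1 US=1 PS=0]
  L1: frame=0x19 idx=18 entry=0x1C007 [P=1 RW=1 US=1 PS=0]
  ✓ 0x1C298  — 2 lookups
#1 VA=0x1000378 (r,user):
  L0: frame=0x17 idx=8 entry=0x48006 [P=0 RW=1 US=1 PS=0]
  ⇒ fault: PAGE_NOT_PRESENT  — 1 lookups

TLB: [["0x1812", "0x1C"]]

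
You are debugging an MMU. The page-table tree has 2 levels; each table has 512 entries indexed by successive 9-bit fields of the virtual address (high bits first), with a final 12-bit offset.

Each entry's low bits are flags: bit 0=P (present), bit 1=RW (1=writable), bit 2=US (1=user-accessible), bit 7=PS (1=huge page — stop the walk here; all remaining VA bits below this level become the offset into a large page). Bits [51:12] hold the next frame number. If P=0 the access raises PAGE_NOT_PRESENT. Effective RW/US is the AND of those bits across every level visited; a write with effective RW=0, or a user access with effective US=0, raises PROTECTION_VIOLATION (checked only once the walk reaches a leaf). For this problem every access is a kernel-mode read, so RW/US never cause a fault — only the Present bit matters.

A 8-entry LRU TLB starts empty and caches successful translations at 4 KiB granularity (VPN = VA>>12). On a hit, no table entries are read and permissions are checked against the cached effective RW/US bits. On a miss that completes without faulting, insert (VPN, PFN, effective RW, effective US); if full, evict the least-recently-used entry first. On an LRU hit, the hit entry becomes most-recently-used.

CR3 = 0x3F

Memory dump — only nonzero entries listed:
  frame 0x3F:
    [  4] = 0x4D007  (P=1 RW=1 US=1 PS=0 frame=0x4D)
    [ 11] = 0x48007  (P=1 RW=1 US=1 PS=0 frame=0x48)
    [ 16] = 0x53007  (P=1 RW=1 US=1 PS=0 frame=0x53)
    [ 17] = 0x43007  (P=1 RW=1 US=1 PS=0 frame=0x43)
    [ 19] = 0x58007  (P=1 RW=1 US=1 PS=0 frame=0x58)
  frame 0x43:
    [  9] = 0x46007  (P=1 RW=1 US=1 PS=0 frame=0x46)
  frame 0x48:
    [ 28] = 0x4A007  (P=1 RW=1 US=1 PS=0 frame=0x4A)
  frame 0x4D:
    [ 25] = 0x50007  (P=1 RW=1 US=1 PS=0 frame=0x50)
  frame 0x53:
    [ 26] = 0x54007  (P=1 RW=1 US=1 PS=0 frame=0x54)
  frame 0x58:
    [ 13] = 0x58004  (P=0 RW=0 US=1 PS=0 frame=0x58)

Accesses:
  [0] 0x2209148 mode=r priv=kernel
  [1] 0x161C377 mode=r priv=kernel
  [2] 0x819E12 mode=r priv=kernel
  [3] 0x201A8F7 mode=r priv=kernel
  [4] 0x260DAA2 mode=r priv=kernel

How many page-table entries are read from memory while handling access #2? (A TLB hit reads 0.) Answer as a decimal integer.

Walk each access:
#0 VA=0x2209148 (r,kernel):
  L0: frame=0x3F idx=17 entry=0x43007 [P=1 RW=1 US=1 PS=0]
  L1: frame=0x43 idx=9 entry=0x46007 [P=1 RW=1 US=1 PS=0]
  ⇒ phys 0x46148  [2 reads]
#1 VA=0x161C377 (r,kernel):
  L0: frame=0x3F idx=11 entry=0x48007 [P=1 RW=1 US=1 PS=0]
  L1: frame=0x48 idx=28 entry=0x4A007 [P=1 RW=1 US=1 PS=0]
  ⇒ phys 0x4A377  [2 reads]
#2 VA=0x819E12 (r,kernel):
  L0: frame=0x3F idx=4 entry=0x4D007 [P=1 RW=1 US=1 PS=0]
  L1: frame=0x4D idx=25 entry=0x50007 [P=1 RW=1 US=1 PS=0]
  ⇒ phys 0x50E12  [2 reads]
#3 VA=0x201A8F7 (r,kernel):
  L0: frame=0x3F idx=16 entry=0x53007 [P=1 RW=1 US=1 PS=0]
  L1: frame=0x53 idx=26 entry=0x54007 [P=1 RW=1 US=1 PS=0]
  ⇒ phys 0x548F7  [2 reads]
#4 VA=0x260DAA2 (r,kernel):
  L0: frame=0x3F idx=19 entry=0x58007 [P=1 RW=1 US=1 PS=0]
  L1: frame=0x58 idx=13 entry=0x58004 [P=0 RW=0 US=1 PS=0]
  ✗ PAGE_NOT_PRESENT  [2 reads]

Entries read for #2: 2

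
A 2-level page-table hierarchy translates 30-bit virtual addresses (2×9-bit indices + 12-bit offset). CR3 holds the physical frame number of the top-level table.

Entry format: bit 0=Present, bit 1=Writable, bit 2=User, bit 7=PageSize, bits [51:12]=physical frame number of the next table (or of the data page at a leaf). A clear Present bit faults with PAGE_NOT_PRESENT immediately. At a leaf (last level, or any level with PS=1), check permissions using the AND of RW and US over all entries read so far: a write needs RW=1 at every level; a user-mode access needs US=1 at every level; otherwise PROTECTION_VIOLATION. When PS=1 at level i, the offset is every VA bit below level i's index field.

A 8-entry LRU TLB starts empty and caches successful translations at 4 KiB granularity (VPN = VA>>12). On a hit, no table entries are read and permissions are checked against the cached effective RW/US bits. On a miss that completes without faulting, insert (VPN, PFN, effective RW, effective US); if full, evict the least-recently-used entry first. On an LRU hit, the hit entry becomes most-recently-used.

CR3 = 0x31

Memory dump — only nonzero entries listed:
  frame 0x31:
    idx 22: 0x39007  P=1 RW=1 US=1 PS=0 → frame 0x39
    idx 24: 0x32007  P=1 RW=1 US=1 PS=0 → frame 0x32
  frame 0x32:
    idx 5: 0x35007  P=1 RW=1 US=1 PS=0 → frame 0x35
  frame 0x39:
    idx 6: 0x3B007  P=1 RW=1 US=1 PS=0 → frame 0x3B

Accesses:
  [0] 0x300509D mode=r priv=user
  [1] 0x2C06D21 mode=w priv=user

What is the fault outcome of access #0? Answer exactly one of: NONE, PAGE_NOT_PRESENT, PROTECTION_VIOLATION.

Per-access translation:
#0 VA=0x300509D (r,user):
  L0 @0x31[24] → 0x32007  P=1,RW=1,US=1,PS=0
  L1 @0x32[5] → 0x35007  P=1,RW=1,US=1,PS=0
  ✓ 0x3509D  — 2 lookups
#1 VA=0x2C06D21 (w,user):
  L0 @0x31[22] → 0x39007  P=1,RW=1,US=1,PS=0
  L1 @0x39[6] → 0x3B007  P=1,RW=1,US=1,PS=0
  ✓ 0x3BD21  — 2 lookups

Access #0 fault: NONE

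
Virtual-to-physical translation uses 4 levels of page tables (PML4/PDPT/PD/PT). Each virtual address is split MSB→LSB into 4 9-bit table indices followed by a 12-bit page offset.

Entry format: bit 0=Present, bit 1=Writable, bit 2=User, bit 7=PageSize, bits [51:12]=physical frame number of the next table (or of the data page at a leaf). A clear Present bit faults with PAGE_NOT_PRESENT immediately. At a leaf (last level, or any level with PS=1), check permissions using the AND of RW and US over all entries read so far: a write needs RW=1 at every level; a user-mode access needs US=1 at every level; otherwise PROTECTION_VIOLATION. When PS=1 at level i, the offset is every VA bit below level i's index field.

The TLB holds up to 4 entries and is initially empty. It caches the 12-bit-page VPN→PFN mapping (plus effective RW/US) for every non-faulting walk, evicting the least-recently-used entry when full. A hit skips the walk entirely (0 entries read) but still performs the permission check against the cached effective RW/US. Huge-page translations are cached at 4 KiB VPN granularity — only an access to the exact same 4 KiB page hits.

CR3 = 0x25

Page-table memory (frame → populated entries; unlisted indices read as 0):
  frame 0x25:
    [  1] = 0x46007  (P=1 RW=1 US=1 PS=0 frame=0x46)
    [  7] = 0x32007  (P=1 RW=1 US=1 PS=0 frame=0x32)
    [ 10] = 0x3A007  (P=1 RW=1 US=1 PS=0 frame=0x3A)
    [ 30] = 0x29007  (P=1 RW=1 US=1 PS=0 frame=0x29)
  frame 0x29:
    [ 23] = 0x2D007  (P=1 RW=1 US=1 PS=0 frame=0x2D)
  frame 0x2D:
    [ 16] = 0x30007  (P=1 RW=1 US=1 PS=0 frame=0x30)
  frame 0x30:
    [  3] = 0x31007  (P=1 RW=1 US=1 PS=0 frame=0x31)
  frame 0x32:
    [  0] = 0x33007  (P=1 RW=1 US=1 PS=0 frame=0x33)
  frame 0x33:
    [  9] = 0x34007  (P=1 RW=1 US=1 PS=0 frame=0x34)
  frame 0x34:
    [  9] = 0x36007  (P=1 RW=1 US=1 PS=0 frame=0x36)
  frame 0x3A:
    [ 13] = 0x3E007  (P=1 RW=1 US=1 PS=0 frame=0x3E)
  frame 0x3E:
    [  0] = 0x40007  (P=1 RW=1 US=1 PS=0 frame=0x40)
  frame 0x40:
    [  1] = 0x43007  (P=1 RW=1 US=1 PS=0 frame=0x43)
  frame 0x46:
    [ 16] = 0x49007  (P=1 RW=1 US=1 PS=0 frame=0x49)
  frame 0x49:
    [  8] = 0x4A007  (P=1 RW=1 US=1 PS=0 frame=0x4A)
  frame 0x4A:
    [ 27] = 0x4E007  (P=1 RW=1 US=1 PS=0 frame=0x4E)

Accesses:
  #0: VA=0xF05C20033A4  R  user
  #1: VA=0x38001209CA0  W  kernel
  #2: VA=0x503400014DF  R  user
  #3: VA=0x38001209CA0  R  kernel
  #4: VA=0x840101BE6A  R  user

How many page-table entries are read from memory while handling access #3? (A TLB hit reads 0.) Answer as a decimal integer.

Per-access translation:
#0 VA=0xF05C20033A4 (r,user):
  L0: frame=0x25 idx=30 entry=0x29007 [P=1 RW=1 US=1 PS=0]
  L1: frame=0x29 idx=23 entry=0x2D007 [P=1 RW=1 US=1 PS=0]
  L2: frame=0x2D idx=16 entry=0x30007 [P=1 RW=1 US=1 PS=0]
  L3: frame=0x30 idx=3 entry=0x31007 [P=1 RW=1 US=1 PS=0]
  ✓ 0x313A4  — 4 lookups
#1 VA=0x38001209CA0 (w,kernel):
  L0: frame=0x25 idx=7 entry=0x32007 [P=1 RW=1 US=1 PS=0]
  L1: frame=0x32 idx=0 entry=0x33007 [P=1 RW=1 US=1 PS=0]
  L2: frame=0x33 idx=9 entry=0x34007 [P=1 RW=1 US=1 PS=0]
  L3: frame=0x34 idx=9 entry=0x36007 [P=1 RW=1 US=1 PS=0]
  ✓ 0x36CA0  — 4 lookups
#2 VA=0x503400014DF (r,user):
  L0: frame=0x25 idx=10 entry=0x3A007 [P=1 RW=1 US=1 PS=0]
  L1: frame=0x3A idx=13 entry=0x3E007 [P=1 RW=1 US=1 PS=0]
  L2: frame=0x3E idx=0 entry=0x40007 [P=1 RW=1 US=1 PS=0]
  L3: frame=0x40 idx=1 entry=0x43007 [P=1 RW=1 US=1 PS=0]
  ✓ 0x434DF  — 4 lookups
#3 VA=0x38001209CA0 (r,kernel):
  TLB hit vpn=0x38001209 → PA=0x36CA0
#4 VA=0x840101BE6A (r,user):
  L0: frame=0x25 idx=1 entry=0x46007 [P=1 RW=1 US=1 PS=0]
  L1: frame=0x46 idx=16 entry=0x49007 [P=1 RW=1 US=1 PS=0]
  L2: frame=0x49 idx=8 entry=0x4A007 [P=1 RW=1 US=1 PS=0]
  L3: frame=0x4A idx=27 entry=0x4E007 [P=1 RW=1 US=1 PS=0]
  ✓ 0x4EE6A  — 4 lookups

Entries read for #3: 0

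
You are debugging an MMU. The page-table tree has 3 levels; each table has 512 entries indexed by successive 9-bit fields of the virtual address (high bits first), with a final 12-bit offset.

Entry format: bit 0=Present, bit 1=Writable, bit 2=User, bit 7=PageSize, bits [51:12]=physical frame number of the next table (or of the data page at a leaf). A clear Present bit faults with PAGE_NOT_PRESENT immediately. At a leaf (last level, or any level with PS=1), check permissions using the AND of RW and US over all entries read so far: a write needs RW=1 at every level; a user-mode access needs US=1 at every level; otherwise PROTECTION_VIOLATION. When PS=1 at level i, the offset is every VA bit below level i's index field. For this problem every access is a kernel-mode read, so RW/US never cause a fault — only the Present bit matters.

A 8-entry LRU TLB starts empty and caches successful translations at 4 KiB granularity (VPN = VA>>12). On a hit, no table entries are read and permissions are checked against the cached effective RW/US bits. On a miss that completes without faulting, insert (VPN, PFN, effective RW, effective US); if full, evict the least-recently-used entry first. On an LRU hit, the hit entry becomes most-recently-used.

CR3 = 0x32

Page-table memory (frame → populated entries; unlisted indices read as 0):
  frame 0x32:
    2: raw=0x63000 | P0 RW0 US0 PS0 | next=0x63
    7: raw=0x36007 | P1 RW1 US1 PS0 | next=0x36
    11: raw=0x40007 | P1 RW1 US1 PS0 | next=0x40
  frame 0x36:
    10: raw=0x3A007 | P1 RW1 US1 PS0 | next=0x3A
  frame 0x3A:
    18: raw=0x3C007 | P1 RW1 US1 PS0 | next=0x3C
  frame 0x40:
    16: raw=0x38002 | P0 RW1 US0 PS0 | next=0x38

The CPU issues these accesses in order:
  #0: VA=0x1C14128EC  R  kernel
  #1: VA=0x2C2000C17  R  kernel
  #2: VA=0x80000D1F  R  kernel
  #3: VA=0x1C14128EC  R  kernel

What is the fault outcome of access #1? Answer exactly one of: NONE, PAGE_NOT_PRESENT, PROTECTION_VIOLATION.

Per-access translation:
#0 VA=0x1C14128EC (r,kernel):
  [0] read 0x32 idx=7: raw=0x36007 flags P=1 W=1 U=1 S=0
  [1] read 0x36 idx=10: raw=0x3A007 flags P=1 W=1 U=1 S=0
  [2] read 0x3A idx=18: raw=0x3C007 flags P=1 W=1 U=1 S=0
  ✓ 0x3C8EC  — 3 lookups
#1 VA=0x2C2000C17 (r,kernel):
  [0] read 0x32 idx=11: raw=0x40007 flags P=1 W=1 U=1 S=0
  [1] read 0x40 idx=16: raw=0x38002 flags P=0 W=1 U=0 S=0
  ⇒ fault: PAGE_NOT_PRESENT  — 2 lookups
#2 VA=0x80000D1F (r,kernel):
  [0] read 0x32 idx=2: raw=0x63000 flags P=0 W=0 U=0 S=0
  ⇒ fault: PAGE_NOT_PRESENT  — 1 lookups
#3 VA=0x1C14128EC (r,kernel):
  TLB hit vpn=0x1C1412 → PA=0x3C8EC

Access #1 fault: PAGE_NOT_PRESENT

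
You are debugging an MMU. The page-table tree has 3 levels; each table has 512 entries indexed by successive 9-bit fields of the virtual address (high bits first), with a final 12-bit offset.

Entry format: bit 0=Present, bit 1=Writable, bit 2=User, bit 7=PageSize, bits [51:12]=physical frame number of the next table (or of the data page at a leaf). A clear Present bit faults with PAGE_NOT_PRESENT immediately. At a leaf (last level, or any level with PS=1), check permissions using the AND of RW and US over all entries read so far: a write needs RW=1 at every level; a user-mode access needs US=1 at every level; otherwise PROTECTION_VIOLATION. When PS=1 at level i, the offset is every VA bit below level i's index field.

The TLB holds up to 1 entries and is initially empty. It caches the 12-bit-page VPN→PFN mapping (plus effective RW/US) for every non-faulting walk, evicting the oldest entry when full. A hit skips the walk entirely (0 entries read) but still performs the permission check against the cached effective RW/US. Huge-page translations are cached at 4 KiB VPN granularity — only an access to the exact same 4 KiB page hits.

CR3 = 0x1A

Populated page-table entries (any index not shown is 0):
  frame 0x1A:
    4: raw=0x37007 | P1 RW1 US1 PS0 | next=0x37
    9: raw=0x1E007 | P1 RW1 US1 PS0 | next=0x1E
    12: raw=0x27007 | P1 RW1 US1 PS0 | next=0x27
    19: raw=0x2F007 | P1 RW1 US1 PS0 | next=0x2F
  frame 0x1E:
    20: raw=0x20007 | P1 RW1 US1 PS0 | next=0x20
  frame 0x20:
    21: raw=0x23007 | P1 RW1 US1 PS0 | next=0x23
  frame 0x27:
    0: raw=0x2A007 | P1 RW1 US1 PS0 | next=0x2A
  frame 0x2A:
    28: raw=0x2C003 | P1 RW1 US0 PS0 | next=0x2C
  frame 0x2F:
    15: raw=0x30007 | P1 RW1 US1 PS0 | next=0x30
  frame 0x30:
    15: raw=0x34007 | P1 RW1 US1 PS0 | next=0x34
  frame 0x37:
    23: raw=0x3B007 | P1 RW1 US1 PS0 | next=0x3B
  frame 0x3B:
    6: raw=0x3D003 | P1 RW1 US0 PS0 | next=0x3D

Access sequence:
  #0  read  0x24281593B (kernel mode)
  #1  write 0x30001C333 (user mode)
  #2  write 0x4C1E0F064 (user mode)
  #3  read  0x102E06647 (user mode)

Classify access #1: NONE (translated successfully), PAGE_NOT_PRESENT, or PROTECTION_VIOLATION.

Per-access translation:
#0 VA=0x24281593B (r,kernel):
  [0] read 0x1A idx=9: raw=0x1E007 flags P=1 W=1 U=1 S=0
  [1] read 0x1E idx=20: raw=0x20007 flags P=1 W=1 U=1 S=0
  [2] read 0x20 idx=21: raw=0x23007 flags P=1 W=1 U=1 S=0
  → PA=0x2393B  (3 entries read)
#1 VA=0x30001C333 (w,user):
  [0] read 0x1A idx=12: raw=0x27007 flags P=1 W=1 U=1 S=0
  [1] read 0x27 idx=0: raw=0x2A007 flags P=1 W=1 U=1 S=0
  [2] read 0x2A idx=28: raw=0x2C003 flags P=1 W=1 U=0 S=0
  ✗ PROTECTION_VIOLATION  [3 reads]
#2 VA=0x4C1E0F064 (w,user):
  [0] read 0x1A idx=19: raw=0x2F007 flags P=1 W=1 U=1 S=0
  [1] read 0x2F idx=15: raw=0x30007 flags P=1 W=1 U=1 S=0
  [2] read 0x30 idx=15: raw=0x34007 flags P=1 W=1 U=1 S=0
  → PA=0x34064  (3 entries read)
#3 VA=0x102E06647 (r,user):
  [0] read 0x1A idx=4: raw=0x37007 flags P=1 W=1 U=1 S=0
  [1] read 0x37 idx=23: raw=0x3B007 flags P=1 W=1 U=1 S=0
  [2] read 0x3B idx=6: raw=0x3D003 flags P=1 W=1 U=0 S=0
  ✗ PROTECTION_VIOLATION  [3 reads]

Access #1 fault: PROTECTION_VIOLATION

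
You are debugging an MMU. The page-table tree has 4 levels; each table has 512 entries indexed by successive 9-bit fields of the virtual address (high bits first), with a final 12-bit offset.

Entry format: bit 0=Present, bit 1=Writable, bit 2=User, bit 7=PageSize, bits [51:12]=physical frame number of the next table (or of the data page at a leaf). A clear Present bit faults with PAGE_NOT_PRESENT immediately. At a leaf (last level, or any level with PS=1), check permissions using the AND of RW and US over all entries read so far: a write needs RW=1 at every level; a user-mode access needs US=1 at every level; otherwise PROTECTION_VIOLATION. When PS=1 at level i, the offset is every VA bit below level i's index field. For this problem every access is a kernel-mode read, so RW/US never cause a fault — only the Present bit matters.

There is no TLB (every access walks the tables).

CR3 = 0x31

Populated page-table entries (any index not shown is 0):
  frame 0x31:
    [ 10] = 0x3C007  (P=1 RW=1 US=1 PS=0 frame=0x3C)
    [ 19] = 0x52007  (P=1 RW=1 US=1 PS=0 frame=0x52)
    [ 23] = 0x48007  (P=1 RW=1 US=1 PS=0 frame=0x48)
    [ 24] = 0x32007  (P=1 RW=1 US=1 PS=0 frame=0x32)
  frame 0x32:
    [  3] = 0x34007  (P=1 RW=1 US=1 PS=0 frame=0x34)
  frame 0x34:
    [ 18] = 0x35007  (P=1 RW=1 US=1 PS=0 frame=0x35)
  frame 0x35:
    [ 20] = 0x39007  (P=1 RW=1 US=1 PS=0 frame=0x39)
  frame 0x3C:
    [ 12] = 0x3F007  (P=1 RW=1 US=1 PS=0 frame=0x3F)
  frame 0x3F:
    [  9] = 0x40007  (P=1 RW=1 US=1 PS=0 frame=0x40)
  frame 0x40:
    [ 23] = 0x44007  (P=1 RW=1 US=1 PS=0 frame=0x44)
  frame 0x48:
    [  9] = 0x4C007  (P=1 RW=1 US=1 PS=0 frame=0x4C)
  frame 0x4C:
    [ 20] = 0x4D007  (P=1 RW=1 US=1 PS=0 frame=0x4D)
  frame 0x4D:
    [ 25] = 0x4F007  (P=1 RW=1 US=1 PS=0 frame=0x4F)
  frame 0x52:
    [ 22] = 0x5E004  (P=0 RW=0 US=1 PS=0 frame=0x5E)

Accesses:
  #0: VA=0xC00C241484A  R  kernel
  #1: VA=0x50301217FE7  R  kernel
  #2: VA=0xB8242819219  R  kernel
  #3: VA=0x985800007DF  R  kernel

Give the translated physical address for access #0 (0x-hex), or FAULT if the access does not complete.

Per-access translation:
#0 VA=0xC00C241484A (r,kernel):
  L0: frame=0x31 idx=24 entry=0x32007 [P=1 RW=1 US=1 PS=0]
  L1: frame=0x32 idx=3 entry=0x34007 [P=1 RW=1 US=1 PS=0]
  L2: frame=0x34 idx=18 entry=0x35007 [P=1 RW=1 US=1 PS=0]
  L3: frame=0x35 idx=20 entry=0x39007 [P=1 RW=1 US=1 PS=0]
  ⇒ phys 0x3984A  [4 reads]
#1 VA=0x50301217FE7 (r,kernel):
  L0: frame=0x31 idx=10 entry=0x3C007 [P=1 RW=1 US=1 PS=0]
  L1: frame=0x3C idx=12 entry=0x3F007 [P=1 RW=1 US=1 PS=0]
  L2: frame=0x3F idx=9 entry=0x40007 [P=1 RW=1 US=1 PS=0]
  L3: frame=0x40 idx=23 entry=0x44007 [P=1 RW=1 US=1 PS=0]
  ⇒ phys 0x44FE7  [4 reads]
#2 VA=0xB8242819219 (r,kernel):
  L0: frame=0x31 idx=23 entry=0x48007 [P=1 RW=1 US=1 PS=0]
  L1: frame=0x48 idx=9 entry=0x4C007 [P=1 RW=1 US=1 PS=0]
  L2: frame=0x4C idx=20 entry=0x4D007 [P=1 RW=1 US=1 PS=0]
  L3: frame=0x4D idx=25 entry=0x4F007 [P=1 RW=1 US=1 PS=0]
  ⇒ phys 0x4F219  [4 reads]
#3 VA=0x985800007DF (r,kernel):
  L0: frame=0x31 idx=19 entry=0x52007 [P=1 RW=1 US=1 PS=0]
  L1: frame=0x52 idx=22 entry=0x5E004 [P=0 RW=0 US=1 PS=0]
  → PAGE_NOT_PRESENT  (2 entries read)

Access #0 PA: 0x3984A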